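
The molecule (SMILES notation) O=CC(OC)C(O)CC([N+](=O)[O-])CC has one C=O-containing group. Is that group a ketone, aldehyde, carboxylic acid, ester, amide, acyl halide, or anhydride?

aldehyde

The carbonyl is in the OHC segment: terminal –CHO: carbonyl C bonded to H and C → aldehyde.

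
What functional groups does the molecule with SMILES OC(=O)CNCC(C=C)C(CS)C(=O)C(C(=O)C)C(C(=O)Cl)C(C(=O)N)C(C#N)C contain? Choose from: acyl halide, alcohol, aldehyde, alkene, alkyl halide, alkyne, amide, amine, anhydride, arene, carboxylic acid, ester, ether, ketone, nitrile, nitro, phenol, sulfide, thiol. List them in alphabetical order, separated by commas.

acyl halide, alkene, amide, amine, carboxylic acid, ketone, nitrile, thiol

Working along the chain:
  HOOC: –COOH: carbonyl C bonded to –OH and C → carboxylic acid (the –OH is not a separate alcohol).
  CH2NHCH2: C–N–C with sp³ carbons and no adjacent C=O → amine (secondary).
  CH(CH=CH2): pendant –CH=CH2: C=C double bond → alkene.
  CH(CH2SH): pendant –CH2SH → thiol.
  CO: –C(=O)– with carbon on both sides → ketone.
  CH(COCH3): pendant –COCH3: carbonyl C bonded to two carbons → ketone.
  CH(COCl): pendant –C(=O)X: carbonyl C bonded to C and halogen → acyl halide.
  CH(CONH2): pendant –CONH2: carbonyl C bonded to C and N → amide.
  CH(CN): pendant –C≡N: nitrile.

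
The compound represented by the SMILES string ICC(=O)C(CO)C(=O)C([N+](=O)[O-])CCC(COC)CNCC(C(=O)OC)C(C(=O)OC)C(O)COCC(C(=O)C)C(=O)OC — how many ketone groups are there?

Taking each segment in turn:
  ICH2: halogen on an sp³ carbon → alkyl halide.
  CO: –C(=O)– with carbon on both sides → ketone.
  CH(CH2OH): pendant –CH2OH on an sp³ backbone C → alcohol.
  CO: –C(=O)– with carbon on both sides → ketone.
  CH(NO2): –NO2 on an sp³ carbon → nitro (the N=O is not a carbonyl).
  CH(CH2OCH3): pendant –CH2OCH3: C–O–C linkage → ether.
  CH2NHCH2: C–N–C with sp³ carbons and no adjacent C=O → amine (secondary).
  CH(COOCH3): pendant –COOCH3: carbonyl C bonded to C and –OCH3 → ester.
  CH(COOCH3): pendant –COOCH3: carbonyl C bonded to C and –OCH3 → ester.
  CH(OH): –OH on an sp³ carbon → alcohol (secondary).
  CH2OCH2: C–O–C with sp³ carbons on both sides and no adjacent C=O → ether.
  CH(COCH3): pendant –COCH3: carbonyl C bonded to two carbons → ketone.
  COOCH3: –C(=O)OCH3: carbonyl C bonded to C and to –OCH3 → ester (not ketone + ether).
Ketone appears at: CO, CO, CH(COCH3) → 3.

3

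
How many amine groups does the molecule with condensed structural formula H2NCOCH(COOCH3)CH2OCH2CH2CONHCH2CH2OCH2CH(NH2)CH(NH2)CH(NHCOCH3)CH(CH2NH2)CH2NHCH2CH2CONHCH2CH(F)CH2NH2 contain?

–C(=O)NH2: carbonyl C bonded to C and to N → amide (the N is not a separate amine).
pendant –COOCH3: carbonyl C bonded to C and –OCH3 → ester.
C–O–C with sp³ carbons on both sides and no adjacent C=O → ether.
–C(=O)–N– linkage → amide (the N is not an amine).
C–O–C with sp³ carbons on both sides and no adjacent C=O → ether.
–NH2 on an sp³ carbon with no adjacent C=O → amine.
–NH2 on an sp³ carbon with no adjacent C=O → amine.
pendant –NHC(=O)CH3: N bonded to a carbonyl → amide (not amine).
pendant –CH2NH2: N on sp³ C, no adjacent C=O → amine.
C–N–C with sp³ carbons and no adjacent C=O → amine (secondary).
–C(=O)–N– linkage → amide (the N is not an amine).
halogen on an sp³ carbon → alkyl halide.
–NH2 on an sp³ carbon with no adjacent C=O → amine.
Amine appears at: CH(NH2), CH(NH2), CH(CH2NH2), CH2NHCH2, CH2NH2 → 5.

5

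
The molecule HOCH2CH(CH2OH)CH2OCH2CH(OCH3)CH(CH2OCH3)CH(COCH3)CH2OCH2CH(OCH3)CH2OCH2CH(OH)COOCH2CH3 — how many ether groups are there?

Working along the chain:
  HOCH2: HO– on an sp³ carbon → alcohol.
  CH(CH2OH): pendant –CH2OH on an sp³ backbone C → alcohol.
  CH2OCH2: C–O–C with sp³ carbons on both sides and no adjacent C=O → ether.
  CH(OCH3): pendant –OCH3: C–O–C with sp³ C, no adjacent C=O → ether.
  CH(CH2OCH3): pendant –CH2OCH3: C–O–C linkage → ether.
  CH(COCH3): pendant –COCH3: carbonyl C bonded to two carbons → ketone.
  CH2OCH2: C–O–C with sp³ carbons on both sides and no adjacent C=O → ether.
  CH(OCH3): pendant –OCH3: C–O–C with sp³ C, no adjacent C=O → ether.
  CH2OCH2: C–O–C with sp³ carbons on both sides and no adjacent C=O → ether.
  CH(OH): –OH on an sp³ carbon → alcohol (secondary).
  COOCH2CH3: –C(=O)OCH2CH3: carbonyl C bonded to C and to –OEt → ester.
Ether appears at: CH2OCH2, CH(OCH3), CH(CH2OCH3), CH2OCH2, CH(OCH3), CH2OCH2 → 6.

6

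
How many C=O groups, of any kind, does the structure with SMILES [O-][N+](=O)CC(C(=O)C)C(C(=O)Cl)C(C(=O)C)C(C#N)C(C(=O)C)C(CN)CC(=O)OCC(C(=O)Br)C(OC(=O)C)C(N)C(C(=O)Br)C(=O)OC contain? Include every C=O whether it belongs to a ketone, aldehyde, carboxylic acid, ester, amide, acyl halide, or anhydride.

CH(COCH3): ketone, 1 C=O (running total 1).
CH(COCl): acyl halide, 1 C=O (running total 2).
CH(COCH3): ketone, 1 C=O (running total 3).
CH(COCH3): ketone, 1 C=O (running total 4).
CH2COOCH2: ester, 1 C=O (running total 5).
CH(COBr): acyl halide, 1 C=O (running total 6).
CH(OCOCH3): ester, 1 C=O (running total 7).
CH(COBr): acyl halide, 1 C=O (running total 8).
COOCH3: ester, 1 C=O (running total 9).

9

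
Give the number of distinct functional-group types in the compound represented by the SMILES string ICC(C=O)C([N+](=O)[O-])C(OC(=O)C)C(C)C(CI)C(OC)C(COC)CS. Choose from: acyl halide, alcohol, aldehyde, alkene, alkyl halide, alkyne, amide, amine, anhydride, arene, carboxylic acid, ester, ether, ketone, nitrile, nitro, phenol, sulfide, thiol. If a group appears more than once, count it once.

6

halogen on an sp³ carbon → alkyl halide.
pendant –CHO: carbonyl C bonded to C and H → aldehyde.
–NO2 on an sp³ carbon → nitro (the N=O is not a carbonyl).
pendant –OC(=O)CH3: an acyloxy group → ester.
pendant –CH2X: halogen on sp³ carbon → alkyl halide.
pendant –OCH3: C–O–C with sp³ C, no adjacent C=O → ether.
pendant –CH2OCH3: C–O–C linkage → ether.
–SH on an sp³ carbon → thiol.
Distinct types present: aldehyde, alkyl halide, ester, ether, nitro, thiol.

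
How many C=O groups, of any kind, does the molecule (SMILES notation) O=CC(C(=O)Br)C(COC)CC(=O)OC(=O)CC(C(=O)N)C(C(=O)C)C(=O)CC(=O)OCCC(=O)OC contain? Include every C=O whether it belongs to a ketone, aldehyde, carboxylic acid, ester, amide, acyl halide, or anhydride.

9

OHC: aldehyde, 1 C=O (running total 1).
CH(COBr): acyl halide, 1 C=O (running total 2).
CH2CO-O-COCH2: anhydride, 2 C=O (running total 4).
CH(CONH2): amide, 1 C=O (running total 5).
CH(COCH3): ketone, 1 C=O (running total 6).
CO: ketone, 1 C=O (running total 7).
CH2COOCH2: ester, 1 C=O (running total 8).
COOCH3: ester, 1 C=O (running total 9).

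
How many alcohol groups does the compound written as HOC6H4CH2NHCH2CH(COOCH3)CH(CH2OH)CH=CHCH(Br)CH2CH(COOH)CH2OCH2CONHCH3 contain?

–OH attached directly to an aromatic ring → phenol (not alcohol); the ring itself is an arene.
C–N–C with sp³ carbons and no adjacent C=O → amine (secondary).
pendant –COOCH3: carbonyl C bonded to C and –OCH3 → ester.
pendant –CH2OH on an sp³ backbone C → alcohol.
C=C double bond → alkene.
halogen on an sp³ carbon → alkyl halide.
pendant –COOH: carbonyl C bonded to C and –OH → carboxylic acid.
C–O–C with sp³ carbons on both sides and no adjacent C=O → ether.
–C(=O)NHCH3: carbonyl C bonded to C and to N → amide (the N is not an amine).
Alcohol appears at: CH(CH2OH) → 1.

1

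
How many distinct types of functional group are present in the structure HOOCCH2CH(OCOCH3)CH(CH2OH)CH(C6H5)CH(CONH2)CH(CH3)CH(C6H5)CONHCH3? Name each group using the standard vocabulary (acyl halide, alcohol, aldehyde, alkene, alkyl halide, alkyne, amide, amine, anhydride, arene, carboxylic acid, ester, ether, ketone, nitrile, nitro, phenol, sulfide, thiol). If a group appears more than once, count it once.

–COOH: carbonyl C bonded to –OH and C → carboxylic acid (the –OH is not a separate alcohol).
pendant –OC(=O)CH3: an acyloxy group → ester.
pendant –CH2OH on an sp³ backbone C → alcohol.
pendant –C6H5: benzene ring → arene.
pendant –CONH2: carbonyl C bonded to C and N → amide.
pendant –C6H5: benzene ring → arene.
–C(=O)NHCH3: carbonyl C bonded to C and to N → amide (the N is not an amine).
Distinct types present: alcohol, amide, arene, carboxylic acid, ester.

5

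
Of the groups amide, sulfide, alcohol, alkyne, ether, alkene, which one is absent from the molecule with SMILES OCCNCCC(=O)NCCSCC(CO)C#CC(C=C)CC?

ether

alcohol: present (HOCH2 — HO– on an sp³ carbon → alcohol).
alkene: present (CH(CH=CH2) — pendant –CH=CH2: C=C double bond → alkene).
sulfide: present (CH2SCH2 — C–S–C linkage → sulfide (thioether)).
alkyne: present (C≡C — C≡C triple bond → alkyne).
amide: present (CH2CONHCH2 — –C(=O)–N– linkage → amide (the N is not an amine)).
ether: no segment matches this pattern.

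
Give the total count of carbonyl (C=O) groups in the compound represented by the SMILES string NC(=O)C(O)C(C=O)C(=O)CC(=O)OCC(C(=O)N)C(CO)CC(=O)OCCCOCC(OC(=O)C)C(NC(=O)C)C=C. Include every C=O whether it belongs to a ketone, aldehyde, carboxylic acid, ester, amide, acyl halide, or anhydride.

H2NCO: amide, 1 C=O (running total 1).
CH(CHO): aldehyde, 1 C=O (running total 2).
CO: ketone, 1 C=O (running total 3).
CH2COOCH2: ester, 1 C=O (running total 4).
CH(CONH2): amide, 1 C=O (running total 5).
CH2COOCH2: ester, 1 C=O (running total 6).
CH(OCOCH3): ester, 1 C=O (running total 7).
CH(NHCOCH3): amide, 1 C=O (running total 8).

8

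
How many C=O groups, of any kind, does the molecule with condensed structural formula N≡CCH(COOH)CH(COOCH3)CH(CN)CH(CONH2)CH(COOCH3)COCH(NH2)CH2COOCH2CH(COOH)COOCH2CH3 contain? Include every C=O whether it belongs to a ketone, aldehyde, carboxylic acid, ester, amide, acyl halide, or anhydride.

8

CH(COOH): carboxylic acid, 1 C=O (running total 1).
CH(COOCH3): ester, 1 C=O (running total 2).
CH(CONH2): amide, 1 C=O (running total 3).
CH(COOCH3): ester, 1 C=O (running total 4).
CO: ketone, 1 C=O (running total 5).
CH2COOCH2: ester, 1 C=O (running total 6).
CH(COOH): carboxylic acid, 1 C=O (running total 7).
COOCH2CH3: ester, 1 C=O (running total 8).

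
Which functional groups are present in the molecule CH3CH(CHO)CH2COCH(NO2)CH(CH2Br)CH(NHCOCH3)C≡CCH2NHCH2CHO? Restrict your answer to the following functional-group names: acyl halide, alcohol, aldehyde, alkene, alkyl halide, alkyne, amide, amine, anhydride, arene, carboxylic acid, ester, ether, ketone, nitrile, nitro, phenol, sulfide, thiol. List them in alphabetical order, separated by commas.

Working along the chain:
  CH(CHO): pendant –CHO: carbonyl C bonded to C and H → aldehyde.
  CO: –C(=O)– with carbon on both sides → ketone.
  CH(NO2): –NO2 on an sp³ carbon → nitro (the N=O is not a carbonyl).
  CH(CH2Br): pendant –CH2X: halogen on sp³ carbon → alkyl halide.
  CH(NHCOCH3): pendant –NHC(=O)CH3: N bonded to a carbonyl → amide (not amine).
  C≡C: C≡C triple bond → alkyne.
  CH2NHCH2: C–N–C with sp³ carbons and no adjacent C=O → amine (secondary).
  CHO: terminal –CHO: carbonyl C bonded to H and C → aldehyde.

aldehyde, alkyl halide, alkyne, amide, amine, ketone, nitro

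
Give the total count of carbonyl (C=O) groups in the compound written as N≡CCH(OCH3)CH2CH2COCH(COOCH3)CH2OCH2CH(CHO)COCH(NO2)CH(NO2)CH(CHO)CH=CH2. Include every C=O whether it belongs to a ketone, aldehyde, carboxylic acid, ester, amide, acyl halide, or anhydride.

5

CO: ketone, 1 C=O (running total 1).
CH(COOCH3): ester, 1 C=O (running total 2).
CH(CHO): aldehyde, 1 C=O (running total 3).
CO: ketone, 1 C=O (running total 4).
CH(CHO): aldehyde, 1 C=O (running total 5).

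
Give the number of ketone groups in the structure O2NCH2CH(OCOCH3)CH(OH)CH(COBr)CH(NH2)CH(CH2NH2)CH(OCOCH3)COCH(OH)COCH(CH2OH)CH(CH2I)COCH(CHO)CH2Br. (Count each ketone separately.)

Taking each segment in turn:
  O2NCH2: –NO2 on carbon → nitro group.
  CH(OCOCH3): pendant –OC(=O)CH3: an acyloxy group → ester.
  CH(OH): –OH on an sp³ carbon → alcohol (secondary).
  CH(COBr): pendant –C(=O)X: carbonyl C bonded to C and halogen → acyl halide.
  CH(NH2): –NH2 on an sp³ carbon with no adjacent C=O → amine.
  CH(CH2NH2): pendant –CH2NH2: N on sp³ C, no adjacent C=O → amine.
  CH(OCOCH3): pendant –OC(=O)CH3: an acyloxy group → ester.
  CO: –C(=O)– with carbon on both sides → ketone.
  CH(OH): –OH on an sp³ carbon → alcohol (secondary).
  CO: –C(=O)– with carbon on both sides → ketone.
  CH(CH2OH): pendant –CH2OH on an sp³ backbone C → alcohol.
  CH(CH2I): pendant –CH2X: halogen on sp³ carbon → alkyl halide.
  CO: –C(=O)– with carbon on both sides → ketone.
  CH(CHO): pendant –CHO: carbonyl C bonded to C and H → aldehyde.
  CH2Br: halogen on an sp³ carbon → alkyl halide.
Ketone appears at: CO, CO, CO → 3.

3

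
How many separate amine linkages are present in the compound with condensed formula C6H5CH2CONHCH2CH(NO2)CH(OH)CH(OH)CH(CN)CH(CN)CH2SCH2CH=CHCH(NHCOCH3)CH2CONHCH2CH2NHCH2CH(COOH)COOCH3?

Working along the chain:
  C6H5: C6H5– phenyl ring → arene.
  CH2CONHCH2: –C(=O)–N– linkage → amide (the N is not an amine).
  CH(NO2): –NO2 on an sp³ carbon → nitro (the N=O is not a carbonyl).
  CH(OH): –OH on an sp³ carbon → alcohol (secondary).
  CH(OH): –OH on an sp³ carbon → alcohol (secondary).
  CH(CN): pendant –C≡N: nitrile.
  CH(CN): pendant –C≡N: nitrile.
  CH2SCH2: C–S–C linkage → sulfide (thioether).
  CH=CH: C=C double bond → alkene.
  CH(NHCOCH3): pendant –NHC(=O)CH3: N bonded to a carbonyl → amide (not amine).
  CH2CONHCH2: –C(=O)–N– linkage → amide (the N is not an amine).
  CH2NHCH2: C–N–C with sp³ carbons and no adjacent C=O → amine (secondary).
  CH(COOH): pendant –COOH: carbonyl C bonded to C and –OH → carboxylic acid.
  COOCH3: –C(=O)OCH3: carbonyl C bonded to C and to –OCH3 → ester (not ketone + ether).
Amine appears at: CH2NHCH2 → 1.

1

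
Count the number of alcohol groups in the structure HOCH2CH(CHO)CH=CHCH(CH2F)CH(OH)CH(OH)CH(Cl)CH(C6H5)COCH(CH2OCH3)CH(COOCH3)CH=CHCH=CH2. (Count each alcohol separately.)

Taking each segment in turn:
  HOCH2: HO– on an sp³ carbon → alcohol.
  CH(CHO): pendant –CHO: carbonyl C bonded to C and H → aldehyde.
  CH=CH: C=C double bond → alkene.
  CH(CH2F): pendant –CH2X: halogen on sp³ carbon → alkyl halide.
  CH(OH): –OH on an sp³ carbon → alcohol (secondary).
  CH(OH): –OH on an sp³ carbon → alcohol (secondary).
  CH(Cl): halogen on an sp³ carbon → alkyl halide.
  CH(C6H5): pendant –C6H5: benzene ring → arene.
  CO: –C(=O)– with carbon on both sides → ketone.
  CH(CH2OCH3): pendant –CH2OCH3: C–O–C linkage → ether.
  CH(COOCH3): pendant –COOCH3: carbonyl C bonded to C and –OCH3 → ester.
  CH=CH: C=C double bond → alkene.
  CH=CH2: C=C double bond → alkene.
Alcohol appears at: HOCH2, CH(OH), CH(OH) → 3.

3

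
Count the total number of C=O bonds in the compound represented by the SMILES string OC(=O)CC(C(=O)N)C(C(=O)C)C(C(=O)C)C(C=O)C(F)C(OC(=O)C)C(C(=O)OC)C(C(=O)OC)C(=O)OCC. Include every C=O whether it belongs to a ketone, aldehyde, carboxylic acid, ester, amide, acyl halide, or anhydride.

HOOC: carboxylic acid, 1 C=O (running total 1).
CH(CONH2): amide, 1 C=O (running total 2).
CH(COCH3): ketone, 1 C=O (running total 3).
CH(COCH3): ketone, 1 C=O (running total 4).
CH(CHO): aldehyde, 1 C=O (running total 5).
CH(OCOCH3): ester, 1 C=O (running total 6).
CH(COOCH3): ester, 1 C=O (running total 7).
CH(COOCH3): ester, 1 C=O (running total 8).
COOCH2CH3: ester, 1 C=O (running total 9).

9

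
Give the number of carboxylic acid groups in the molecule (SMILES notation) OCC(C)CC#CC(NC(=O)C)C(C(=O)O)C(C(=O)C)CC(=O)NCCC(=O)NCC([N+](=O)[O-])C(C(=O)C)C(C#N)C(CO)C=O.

1

Taking each segment in turn:
  HOCH2: HO– on an sp³ carbon → alcohol.
  C≡C: C≡C triple bond → alkyne.
  CH(NHCOCH3): pendant –NHC(=O)CH3: N bonded to a carbonyl → amide (not amine).
  CH(COOH): pendant –COOH: carbonyl C bonded to C and –OH → carboxylic acid.
  CH(COCH3): pendant –COCH3: carbonyl C bonded to two carbons → ketone.
  CH2CONHCH2: –C(=O)–N– linkage → amide (the N is not an amine).
  CH2CONHCH2: –C(=O)–N– linkage → amide (the N is not an amine).
  CH(NO2): –NO2 on an sp³ carbon → nitro (the N=O is not a carbonyl).
  CH(COCH3): pendant –COCH3: carbonyl C bonded to two carbons → ketone.
  CH(CN): pendant –C≡N: nitrile.
  CH(CH2OH): pendant –CH2OH on an sp³ backbone C → alcohol.
  CHO: terminal –CHO: carbonyl C bonded to H and C → aldehyde.
Carboxylic acid appears at: CH(COOH) → 1.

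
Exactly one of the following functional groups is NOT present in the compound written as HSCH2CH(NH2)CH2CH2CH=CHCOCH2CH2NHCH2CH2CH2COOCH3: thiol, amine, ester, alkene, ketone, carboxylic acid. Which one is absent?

carboxylic acid

amine: present (CH(NH2) — –NH2 on an sp³ carbon with no adjacent C=O → amine).
alkene: present (CH=CH — C=C double bond → alkene).
thiol: present (HSCH2 — –SH on an sp³ carbon → thiol).
ester: present (COOCH3 — –C(=O)OCH3: carbonyl C bonded to C and to –OCH3 → ester (not ketone + ether)).
ketone: present (CO — –C(=O)– with carbon on both sides → ketone).
carboxylic acid: absent. In COOCH3, the acyl oxygen is bonded to carbon (–O–C), not to H, so this is an ester.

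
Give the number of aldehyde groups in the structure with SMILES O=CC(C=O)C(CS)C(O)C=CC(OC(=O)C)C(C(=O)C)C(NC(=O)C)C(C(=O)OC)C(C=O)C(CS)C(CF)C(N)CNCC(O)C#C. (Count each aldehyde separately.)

Working along the chain:
  OHC: terminal –CHO: carbonyl C bonded to H and C → aldehyde.
  CH(CHO): pendant –CHO: carbonyl C bonded to C and H → aldehyde.
  CH(CH2SH): pendant –CH2SH → thiol.
  CH(OH): –OH on an sp³ carbon → alcohol (secondary).
  CH=CH: C=C double bond → alkene.
  CH(OCOCH3): pendant –OC(=O)CH3: an acyloxy group → ester.
  CH(COCH3): pendant –COCH3: carbonyl C bonded to two carbons → ketone.
  CH(NHCOCH3): pendant –NHC(=O)CH3: N bonded to a carbonyl → amide (not amine).
  CH(COOCH3): pendant –COOCH3: carbonyl C bonded to C and –OCH3 → ester.
  CH(CHO): pendant –CHO: carbonyl C bonded to C and H → aldehyde.
  CH(CH2SH): pendant –CH2SH → thiol.
  CH(CH2F): pendant –CH2X: halogen on sp³ carbon → alkyl halide.
  CH(NH2): –NH2 on an sp³ carbon with no adjacent C=O → amine.
  CH2NHCH2: C–N–C with sp³ carbons and no adjacent C=O → amine (secondary).
  CH(OH): –OH on an sp³ carbon → alcohol (secondary).
  C≡CH: C≡C triple bond → alkyne.
Aldehyde appears at: OHC, CH(CHO), CH(CHO) → 3.

3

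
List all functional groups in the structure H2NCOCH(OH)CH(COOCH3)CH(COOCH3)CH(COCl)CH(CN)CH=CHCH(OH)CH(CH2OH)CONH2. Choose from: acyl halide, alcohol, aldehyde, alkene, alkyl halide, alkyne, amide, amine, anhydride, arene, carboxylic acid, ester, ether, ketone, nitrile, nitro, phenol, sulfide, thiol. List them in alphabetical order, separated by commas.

acyl halide, alcohol, alkene, amide, ester, nitrile

Working along the chain:
  H2NCO: –C(=O)NH2: carbonyl C bonded to C and to N → amide (the N is not a separate amine).
  CH(OH): –OH on an sp³ carbon → alcohol (secondary).
  CH(COOCH3): pendant –COOCH3: carbonyl C bonded to C and –OCH3 → ester.
  CH(COOCH3): pendant –COOCH3: carbonyl C bonded to C and –OCH3 → ester.
  CH(COCl): pendant –C(=O)X: carbonyl C bonded to C and halogen → acyl halide.
  CH(CN): pendant –C≡N: nitrile.
  CH=CH: C=C double bond → alkene.
  CH(OH): –OH on an sp³ carbon → alcohol (secondary).
  CH(CH2OH): pendant –CH2OH on an sp³ backbone C → alcohol.
  CONH2: –C(=O)NH2: carbonyl C bonded to C and to N → amide (the N is not a separate amine).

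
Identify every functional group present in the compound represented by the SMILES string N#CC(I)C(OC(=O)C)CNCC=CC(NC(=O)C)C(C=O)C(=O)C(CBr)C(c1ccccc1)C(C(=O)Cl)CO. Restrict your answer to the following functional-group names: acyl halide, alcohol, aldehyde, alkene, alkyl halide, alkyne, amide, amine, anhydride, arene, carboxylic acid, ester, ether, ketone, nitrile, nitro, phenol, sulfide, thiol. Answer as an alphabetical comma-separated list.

acyl halide, alcohol, aldehyde, alkene, alkyl halide, amide, amine, arene, ester, ketone, nitrile

N≡C–: carbon triple-bonded to nitrogen → nitrile.
halogen on an sp³ carbon → alkyl halide.
pendant –OC(=O)CH3: an acyloxy group → ester.
C–N–C with sp³ carbons and no adjacent C=O → amine (secondary).
C=C double bond → alkene.
pendant –NHC(=O)CH3: N bonded to a carbonyl → amide (not amine).
pendant –CHO: carbonyl C bonded to C and H → aldehyde.
–C(=O)– with carbon on both sides → ketone.
pendant –CH2X: halogen on sp³ carbon → alkyl halide.
pendant –C6H5: benzene ring → arene.
pendant –C(=O)X: carbonyl C bonded to C and halogen → acyl halide.
–OH on an sp³ carbon → alcohol.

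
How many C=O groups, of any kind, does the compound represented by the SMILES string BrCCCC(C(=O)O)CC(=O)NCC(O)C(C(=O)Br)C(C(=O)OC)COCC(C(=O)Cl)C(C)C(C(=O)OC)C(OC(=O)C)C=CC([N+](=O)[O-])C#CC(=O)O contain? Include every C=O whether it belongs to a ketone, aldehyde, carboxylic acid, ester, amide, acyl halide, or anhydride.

CH(COOH): carboxylic acid, 1 C=O (running total 1).
CH2CONHCH2: amide, 1 C=O (running total 2).
CH(COBr): acyl halide, 1 C=O (running total 3).
CH(COOCH3): ester, 1 C=O (running total 4).
CH(COCl): acyl halide, 1 C=O (running total 5).
CH(COOCH3): ester, 1 C=O (running total 6).
CH(OCOCH3): ester, 1 C=O (running total 7).
COOH: carboxylic acid, 1 C=O (running total 8).

8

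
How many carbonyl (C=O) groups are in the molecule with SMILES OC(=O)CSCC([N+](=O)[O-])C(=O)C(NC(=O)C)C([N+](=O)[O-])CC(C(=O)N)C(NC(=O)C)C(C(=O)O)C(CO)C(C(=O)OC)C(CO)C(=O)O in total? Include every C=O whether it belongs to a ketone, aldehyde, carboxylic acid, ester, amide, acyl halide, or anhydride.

8

HOOC: carboxylic acid, 1 C=O (running total 1).
CO: ketone, 1 C=O (running total 2).
CH(NHCOCH3): amide, 1 C=O (running total 3).
CH(CONH2): amide, 1 C=O (running total 4).
CH(NHCOCH3): amide, 1 C=O (running total 5).
CH(COOH): carboxylic acid, 1 C=O (running total 6).
CH(COOCH3): ester, 1 C=O (running total 7).
COOH: carboxylic acid, 1 C=O (running total 8).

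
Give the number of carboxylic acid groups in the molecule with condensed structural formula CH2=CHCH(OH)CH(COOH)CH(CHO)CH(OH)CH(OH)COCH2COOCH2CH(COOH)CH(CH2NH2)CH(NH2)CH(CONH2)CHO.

C=C double bond → alkene.
–OH on an sp³ carbon → alcohol (secondary).
pendant –COOH: carbonyl C bonded to C and –OH → carboxylic acid.
pendant –CHO: carbonyl C bonded to C and H → aldehyde.
–OH on an sp³ carbon → alcohol (secondary).
–OH on an sp³ carbon → alcohol (secondary).
–C(=O)– with carbon on both sides → ketone.
–C(=O)–O–C with C on the carbonyl side → ester.
pendant –COOH: carbonyl C bonded to C and –OH → carboxylic acid.
pendant –CH2NH2: N on sp³ C, no adjacent C=O → amine.
–NH2 on an sp³ carbon with no adjacent C=O → amine.
pendant –CONH2: carbonyl C bonded to C and N → amide.
terminal –CHO: carbonyl C bonded to H and C → aldehyde.
Carboxylic acid appears at: CH(COOH), CH(COOH) → 2.

2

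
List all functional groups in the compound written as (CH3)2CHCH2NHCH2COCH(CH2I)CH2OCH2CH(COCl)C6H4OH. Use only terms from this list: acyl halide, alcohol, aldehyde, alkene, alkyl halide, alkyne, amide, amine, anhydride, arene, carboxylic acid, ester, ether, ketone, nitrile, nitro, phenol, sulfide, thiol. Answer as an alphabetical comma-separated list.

acyl halide, alkyl halide, amine, arene, ether, ketone, phenol

C–N–C with sp³ carbons and no adjacent C=O → amine (secondary).
–C(=O)– with carbon on both sides → ketone.
pendant –CH2X: halogen on sp³ carbon → alkyl halide.
C–O–C with sp³ carbons on both sides and no adjacent C=O → ether.
pendant –C(=O)X: carbonyl C bonded to C and halogen → acyl halide.
–OH attached directly to an aromatic ring → phenol (not alcohol); the ring itself is an arene.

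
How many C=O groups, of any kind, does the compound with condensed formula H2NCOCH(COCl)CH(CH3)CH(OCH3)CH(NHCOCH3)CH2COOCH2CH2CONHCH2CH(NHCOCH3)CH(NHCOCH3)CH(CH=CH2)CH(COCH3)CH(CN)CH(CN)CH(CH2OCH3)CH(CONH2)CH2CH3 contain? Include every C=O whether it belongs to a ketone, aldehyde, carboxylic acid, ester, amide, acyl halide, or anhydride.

H2NCO: amide, 1 C=O (running total 1).
CH(COCl): acyl halide, 1 C=O (running total 2).
CH(NHCOCH3): amide, 1 C=O (running total 3).
CH2COOCH2: ester, 1 C=O (running total 4).
CH2CONHCH2: amide, 1 C=O (running total 5).
CH(NHCOCH3): amide, 1 C=O (running total 6).
CH(NHCOCH3): amide, 1 C=O (running total 7).
CH(COCH3): ketone, 1 C=O (running total 8).
CH(CONH2): amide, 1 C=O (running total 9).

9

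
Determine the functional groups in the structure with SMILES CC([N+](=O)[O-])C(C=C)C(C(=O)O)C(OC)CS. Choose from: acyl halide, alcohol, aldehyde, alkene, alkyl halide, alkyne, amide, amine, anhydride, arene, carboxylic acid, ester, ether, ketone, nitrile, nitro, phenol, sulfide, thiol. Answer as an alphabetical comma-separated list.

Taking each segment in turn:
  CH(NO2): –NO2 on an sp³ carbon → nitro (the N=O is not a carbonyl).
  CH(CH=CH2): pendant –CH=CH2: C=C double bond → alkene.
  CH(COOH): pendant –COOH: carbonyl C bonded to C and –OH → carboxylic acid.
  CH(OCH3): pendant –OCH3: C–O–C with sp³ C, no adjacent C=O → ether.
  CH2SH: –SH on an sp³ carbon → thiol.

alkene, carboxylic acid, ether, nitro, thiol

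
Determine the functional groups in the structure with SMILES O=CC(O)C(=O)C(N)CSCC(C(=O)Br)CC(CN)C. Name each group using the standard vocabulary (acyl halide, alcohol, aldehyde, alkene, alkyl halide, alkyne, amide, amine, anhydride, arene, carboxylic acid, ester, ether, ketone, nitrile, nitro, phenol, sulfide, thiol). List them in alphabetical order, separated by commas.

Taking each segment in turn:
  OHC: terminal –CHO: carbonyl C bonded to H and C → aldehyde.
  CH(OH): –OH on an sp³ carbon → alcohol (secondary).
  CO: –C(=O)– with carbon on both sides → ketone.
  CH(NH2): –NH2 on an sp³ carbon with no adjacent C=O → amine.
  CH2SCH2: C–S–C linkage → sulfide (thioether).
  CH(COBr): pendant –C(=O)X: carbonyl C bonded to C and halogen → acyl halide.
  CH(CH2NH2): pendant –CH2NH2: N on sp³ C, no adjacent C=O → amine.

acyl halide, alcohol, aldehyde, amine, ketone, sulfide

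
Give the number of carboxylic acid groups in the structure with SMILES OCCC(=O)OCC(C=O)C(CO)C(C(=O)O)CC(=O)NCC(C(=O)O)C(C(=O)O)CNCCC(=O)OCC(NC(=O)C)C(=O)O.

4

Reading the structure from left to right:
  HOCH2: HO– on an sp³ carbon → alcohol.
  CH2COOCH2: –C(=O)–O–C with C on the carbonyl side → ester.
  CH(CHO): pendant –CHO: carbonyl C bonded to C and H → aldehyde.
  CH(CH2OH): pendant –CH2OH on an sp³ backbone C → alcohol.
  CH(COOH): pendant –COOH: carbonyl C bonded to C and –OH → carboxylic acid.
  CH2CONHCH2: –C(=O)–N– linkage → amide (the N is not an amine).
  CH(COOH): pendant –COOH: carbonyl C bonded to C and –OH → carboxylic acid.
  CH(COOH): pendant –COOH: carbonyl C bonded to C and –OH → carboxylic acid.
  CH2NHCH2: C–N–C with sp³ carbons and no adjacent C=O → amine (secondary).
  CH2COOCH2: –C(=O)–O–C with C on the carbonyl side → ester.
  CH(NHCOCH3): pendant –NHC(=O)CH3: N bonded to a carbonyl → amide (not amine).
  COOH: –COOH: carbonyl C bonded to –OH and C → carboxylic acid (the –OH is not a separate alcohol).
Carboxylic acid appears at: CH(COOH), CH(COOH), CH(COOH), COOH → 4.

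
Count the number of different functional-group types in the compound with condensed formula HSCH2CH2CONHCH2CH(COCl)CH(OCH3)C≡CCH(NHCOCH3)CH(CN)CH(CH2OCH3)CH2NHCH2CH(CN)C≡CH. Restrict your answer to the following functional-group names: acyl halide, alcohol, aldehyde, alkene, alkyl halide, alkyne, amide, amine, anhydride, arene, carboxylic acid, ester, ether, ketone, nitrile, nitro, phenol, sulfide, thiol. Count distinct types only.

7

–SH on an sp³ carbon → thiol.
–C(=O)–N– linkage → amide (the N is not an amine).
pendant –C(=O)X: carbonyl C bonded to C and halogen → acyl halide.
pendant –OCH3: C–O–C with sp³ C, no adjacent C=O → ether.
C≡C triple bond → alkyne.
pendant –NHC(=O)CH3: N bonded to a carbonyl → amide (not amine).
pendant –C≡N: nitrile.
pendant –CH2OCH3: C–O–C linkage → ether.
C–N–C with sp³ carbons and no adjacent C=O → amine (secondary).
pendant –C≡N: nitrile.
C≡C triple bond → alkyne.
Distinct types present: acyl halide, alkyne, amide, amine, ether, nitrile, thiol.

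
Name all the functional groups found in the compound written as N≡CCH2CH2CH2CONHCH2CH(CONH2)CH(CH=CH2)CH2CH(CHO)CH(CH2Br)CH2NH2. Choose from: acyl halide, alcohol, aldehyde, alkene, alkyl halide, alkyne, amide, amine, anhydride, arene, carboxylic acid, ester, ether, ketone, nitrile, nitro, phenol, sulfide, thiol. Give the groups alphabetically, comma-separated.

N≡C–: carbon triple-bonded to nitrogen → nitrile.
–C(=O)–N– linkage → amide (the N is not an amine).
pendant –CONH2: carbonyl C bonded to C and N → amide.
pendant –CH=CH2: C=C double bond → alkene.
pendant –CHO: carbonyl C bonded to C and H → aldehyde.
pendant –CH2X: halogen on sp³ carbon → alkyl halide.
–NH2 on an sp³ carbon with no adjacent C=O → amine.

aldehyde, alkene, alkyl halide, amide, amine, nitrile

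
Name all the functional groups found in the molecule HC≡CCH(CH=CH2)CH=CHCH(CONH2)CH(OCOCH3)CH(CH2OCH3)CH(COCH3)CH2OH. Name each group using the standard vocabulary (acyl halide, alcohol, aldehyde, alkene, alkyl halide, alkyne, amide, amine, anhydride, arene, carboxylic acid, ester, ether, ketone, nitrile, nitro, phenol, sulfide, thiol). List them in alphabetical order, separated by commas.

alcohol, alkene, alkyne, amide, ester, ether, ketone

C≡C triple bond → alkyne.
pendant –CH=CH2: C=C double bond → alkene.
C=C double bond → alkene.
pendant –CONH2: carbonyl C bonded to C and N → amide.
pendant –OC(=O)CH3: an acyloxy group → ester.
pendant –CH2OCH3: C–O–C linkage → ether.
pendant –COCH3: carbonyl C bonded to two carbons → ketone.
–OH on an sp³ carbon → alcohol.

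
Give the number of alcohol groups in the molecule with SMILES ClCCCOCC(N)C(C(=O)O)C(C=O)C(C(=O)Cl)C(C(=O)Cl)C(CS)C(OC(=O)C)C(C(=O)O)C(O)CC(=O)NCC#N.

1

halogen on an sp³ carbon → alkyl halide.
C–O–C with sp³ carbons on both sides and no adjacent C=O → ether.
–NH2 on an sp³ carbon with no adjacent C=O → amine.
pendant –COOH: carbonyl C bonded to C and –OH → carboxylic acid.
pendant –CHO: carbonyl C bonded to C and H → aldehyde.
pendant –C(=O)X: carbonyl C bonded to C and halogen → acyl halide.
pendant –C(=O)X: carbonyl C bonded to C and halogen → acyl halide.
pendant –CH2SH → thiol.
pendant –OC(=O)CH3: an acyloxy group → ester.
pendant –COOH: carbonyl C bonded to C and –OH → carboxylic acid.
–OH on an sp³ carbon → alcohol (secondary).
–C(=O)–N– linkage → amide (the N is not an amine).
–C≡N: carbon triple-bonded to nitrogen → nitrile.
Alcohol appears at: CH(OH) → 1.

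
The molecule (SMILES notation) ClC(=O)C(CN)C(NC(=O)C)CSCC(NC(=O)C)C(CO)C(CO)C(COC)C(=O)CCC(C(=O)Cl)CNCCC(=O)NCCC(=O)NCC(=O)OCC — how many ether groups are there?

Taking each segment in turn:
  ClCO: –C(=O)Cl: carbonyl C bonded to C and to a halogen → acyl halide (not alkyl halide).
  CH(CH2NH2): pendant –CH2NH2: N on sp³ C, no adjacent C=O → amine.
  CH(NHCOCH3): pendant –NHC(=O)CH3: N bonded to a carbonyl → amide (not amine).
  CH2SCH2: C–S–C linkage → sulfide (thioether).
  CH(NHCOCH3): pendant –NHC(=O)CH3: N bonded to a carbonyl → amide (not amine).
  CH(CH2OH): pendant –CH2OH on an sp³ backbone C → alcohol.
  CH(CH2OH): pendant –CH2OH on an sp³ backbone C → alcohol.
  CH(CH2OCH3): pendant –CH2OCH3: C–O–C linkage → ether.
  CO: –C(=O)– with carbon on both sides → ketone.
  CH(COCl): pendant –C(=O)X: carbonyl C bonded to C and halogen → acyl halide.
  CH2NHCH2: C–N–C with sp³ carbons and no adjacent C=O → amine (secondary).
  CH2CONHCH2: –C(=O)–N– linkage → amide (the N is not an amine).
  CH2CONHCH2: –C(=O)–N– linkage → amide (the N is not an amine).
  COOCH2CH3: –C(=O)OCH2CH3: carbonyl C bonded to C and to –OEt → ester.
Ether appears at: CH(CH2OCH3) → 1.

1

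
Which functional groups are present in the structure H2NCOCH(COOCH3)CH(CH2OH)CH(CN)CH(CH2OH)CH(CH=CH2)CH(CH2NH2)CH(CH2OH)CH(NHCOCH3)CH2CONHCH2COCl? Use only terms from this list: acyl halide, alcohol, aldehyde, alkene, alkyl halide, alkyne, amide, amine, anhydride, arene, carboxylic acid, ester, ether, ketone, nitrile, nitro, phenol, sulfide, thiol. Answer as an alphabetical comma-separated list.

Reading the structure from left to right:
  H2NCO: –C(=O)NH2: carbonyl C bonded to C and to N → amide (the N is not a separate amine).
  CH(COOCH3): pendant –COOCH3: carbonyl C bonded to C and –OCH3 → ester.
  CH(CH2OH): pendant –CH2OH on an sp³ backbone C → alcohol.
  CH(CN): pendant –C≡N: nitrile.
  CH(CH2OH): pendant –CH2OH on an sp³ backbone C → alcohol.
  CH(CH=CH2): pendant –CH=CH2: C=C double bond → alkene.
  CH(CH2NH2): pendant –CH2NH2: N on sp³ C, no adjacent C=O → amine.
  CH(CH2OH): pendant –CH2OH on an sp³ backbone C → alcohol.
  CH(NHCOCH3): pendant –NHC(=O)CH3: N bonded to a carbonyl → amide (not amine).
  CH2CONHCH2: –C(=O)–N– linkage → amide (the N is not an amine).
  COCl: –C(=O)Cl: carbonyl C bonded to C and to a halogen → acyl halide (not alkyl halide).

acyl halide, alcohol, alkene, amide, amine, ester, nitrile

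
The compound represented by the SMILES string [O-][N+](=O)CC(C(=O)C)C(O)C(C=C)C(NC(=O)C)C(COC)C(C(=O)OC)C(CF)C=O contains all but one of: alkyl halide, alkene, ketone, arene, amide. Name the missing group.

arene

alkyl halide: present (CH(CH2F) — pendant –CH2X: halogen on sp³ carbon → alkyl halide).
alkene: present (CH(CH=CH2) — pendant –CH=CH2: C=C double bond → alkene).
ketone: present (CH(COCH3) — pendant –COCH3: carbonyl C bonded to two carbons → ketone).
amide: present (CH(NHCOCH3) — pendant –NHC(=O)CH3: N bonded to a carbonyl → amide (not amine)).
arene: no segment matches this pattern.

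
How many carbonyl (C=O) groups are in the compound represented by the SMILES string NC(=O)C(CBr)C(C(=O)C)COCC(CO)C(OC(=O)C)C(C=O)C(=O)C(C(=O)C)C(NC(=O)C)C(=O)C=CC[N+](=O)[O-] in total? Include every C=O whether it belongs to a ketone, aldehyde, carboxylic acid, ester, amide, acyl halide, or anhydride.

H2NCO: amide, 1 C=O (running total 1).
CH(COCH3): ketone, 1 C=O (running total 2).
CH(OCOCH3): ester, 1 C=O (running total 3).
CH(CHO): aldehyde, 1 C=O (running total 4).
CO: ketone, 1 C=O (running total 5).
CH(COCH3): ketone, 1 C=O (running total 6).
CH(NHCOCH3): amide, 1 C=O (running total 7).
CO: ketone, 1 C=O (running total 8).

8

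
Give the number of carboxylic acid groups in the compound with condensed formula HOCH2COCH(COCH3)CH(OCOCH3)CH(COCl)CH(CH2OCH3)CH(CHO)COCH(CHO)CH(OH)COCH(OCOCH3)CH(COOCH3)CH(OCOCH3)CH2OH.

0

Working along the chain:
  HOCH2: HO– on an sp³ carbon → alcohol.
  CO: –C(=O)– with carbon on both sides → ketone.
  CH(COCH3): pendant –COCH3: carbonyl C bonded to two carbons → ketone.
  CH(OCOCH3): pendant –OC(=O)CH3: an acyloxy group → ester.
  CH(COCl): pendant –C(=O)X: carbonyl C bonded to C and halogen → acyl halide.
  CH(CH2OCH3): pendant –CH2OCH3: C–O–C linkage → ether.
  CH(CHO): pendant –CHO: carbonyl C bonded to C and H → aldehyde.
  CO: –C(=O)– with carbon on both sides → ketone.
  CH(CHO): pendant –CHO: carbonyl C bonded to C and H → aldehyde.
  CH(OH): –OH on an sp³ carbon → alcohol (secondary).
  CO: –C(=O)– with carbon on both sides → ketone.
  CH(OCOCH3): pendant –OC(=O)CH3: an acyloxy group → ester.
  CH(COOCH3): pendant –COOCH3: carbonyl C bonded to C and –OCH3 → ester.
  CH(OCOCH3): pendant –OC(=O)CH3: an acyloxy group → ester.
  CH2OH: –OH on an sp³ carbon → alcohol.
No segment is a carboxylic acid: HOCH2 is alcohol, not carboxylic acid; CH(OCOCH3) is ester, not carboxylic acid; CH(CHO) is aldehyde, not carboxylic acid. → 0.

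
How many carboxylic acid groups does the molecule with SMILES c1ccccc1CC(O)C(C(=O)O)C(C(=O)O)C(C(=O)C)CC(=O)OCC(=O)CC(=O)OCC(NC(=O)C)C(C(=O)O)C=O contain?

Working along the chain:
  C6H5: C6H5– phenyl ring → arene.
  CH(OH): –OH on an sp³ carbon → alcohol (secondary).
  CH(COOH): pendant –COOH: carbonyl C bonded to C and –OH → carboxylic acid.
  CH(COOH): pendant –COOH: carbonyl C bonded to C and –OH → carboxylic acid.
  CH(COCH3): pendant –COCH3: carbonyl C bonded to two carbons → ketone.
  CH2COOCH2: –C(=O)–O–C with C on the carbonyl side → ester.
  CO: –C(=O)– with carbon on both sides → ketone.
  CH2COOCH2: –C(=O)–O–C with C on the carbonyl side → ester.
  CH(NHCOCH3): pendant –NHC(=O)CH3: N bonded to a carbonyl → amide (not amine).
  CH(COOH): pendant –COOH: carbonyl C bonded to C and –OH → carboxylic acid.
  CHO: terminal –CHO: carbonyl C bonded to H and C → aldehyde.
Carboxylic acid appears at: CH(COOH), CH(COOH), CH(COOH) → 3.

3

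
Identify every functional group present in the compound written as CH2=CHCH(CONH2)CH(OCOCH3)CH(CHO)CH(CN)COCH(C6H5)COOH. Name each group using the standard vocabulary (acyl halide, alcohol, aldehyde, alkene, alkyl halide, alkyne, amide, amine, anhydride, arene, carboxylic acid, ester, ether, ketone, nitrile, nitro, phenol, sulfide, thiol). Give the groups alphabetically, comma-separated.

aldehyde, alkene, amide, arene, carboxylic acid, ester, ketone, nitrile

Taking each segment in turn:
  CH2=CH: C=C double bond → alkene.
  CH(CONH2): pendant –CONH2: carbonyl C bonded to C and N → amide.
  CH(OCOCH3): pendant –OC(=O)CH3: an acyloxy group → ester.
  CH(CHO): pendant –CHO: carbonyl C bonded to C and H → aldehyde.
  CH(CN): pendant –C≡N: nitrile.
  CO: –C(=O)– with carbon on both sides → ketone.
  CH(C6H5): pendant –C6H5: benzene ring → arene.
  COOH: –COOH: carbonyl C bonded to –OH and C → carboxylic acid (the –OH is not a separate alcohol).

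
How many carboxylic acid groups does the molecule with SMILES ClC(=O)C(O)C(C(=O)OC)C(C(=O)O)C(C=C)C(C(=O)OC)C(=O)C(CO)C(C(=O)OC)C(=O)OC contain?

1

–C(=O)Cl: carbonyl C bonded to C and to a halogen → acyl halide (not alkyl halide).
–OH on an sp³ carbon → alcohol (secondary).
pendant –COOCH3: carbonyl C bonded to C and –OCH3 → ester.
pendant –COOH: carbonyl C bonded to C and –OH → carboxylic acid.
pendant –CH=CH2: C=C double bond → alkene.
pendant –COOCH3: carbonyl C bonded to C and –OCH3 → ester.
–C(=O)– with carbon on both sides → ketone.
pendant –CH2OH on an sp³ backbone C → alcohol.
pendant –COOCH3: carbonyl C bonded to C and –OCH3 → ester.
–C(=O)OCH3: carbonyl C bonded to C and to –OCH3 → ester (not ketone + ether).
Carboxylic acid appears at: CH(COOH) → 1.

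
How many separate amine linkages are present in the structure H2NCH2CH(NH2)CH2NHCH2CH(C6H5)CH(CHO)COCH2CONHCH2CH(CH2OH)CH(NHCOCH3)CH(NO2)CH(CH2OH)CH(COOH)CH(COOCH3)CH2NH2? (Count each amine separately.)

–NH2 on an sp³ carbon with no adjacent C=O → amine.
–NH2 on an sp³ carbon with no adjacent C=O → amine.
C–N–C with sp³ carbons and no adjacent C=O → amine (secondary).
pendant –C6H5: benzene ring → arene.
pendant –CHO: carbonyl C bonded to C and H → aldehyde.
–C(=O)– with carbon on both sides → ketone.
–C(=O)–N– linkage → amide (the N is not an amine).
pendant –CH2OH on an sp³ backbone C → alcohol.
pendant –NHC(=O)CH3: N bonded to a carbonyl → amide (not amine).
–NO2 on an sp³ carbon → nitro (the N=O is not a carbonyl).
pendant –CH2OH on an sp³ backbone C → alcohol.
pendant –COOH: carbonyl C bonded to C and –OH → carboxylic acid.
pendant –COOCH3: carbonyl C bonded to C and –OCH3 → ester.
–NH2 on an sp³ carbon with no adjacent C=O → amine.
Amine appears at: H2NCH2, CH(NH2), CH2NHCH2, CH2NH2 → 4.

4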